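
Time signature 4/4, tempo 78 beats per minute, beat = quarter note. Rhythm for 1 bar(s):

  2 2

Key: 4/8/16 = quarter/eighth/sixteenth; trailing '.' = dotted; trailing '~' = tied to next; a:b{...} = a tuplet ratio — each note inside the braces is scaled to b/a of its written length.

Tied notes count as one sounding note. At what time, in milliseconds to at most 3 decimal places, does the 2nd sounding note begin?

note 2 onset = 2b = 1538.462ms

1. 0.0ms @ 0 + 1538.462ms (2)
2. 1538.462ms @ 2 + 1538.462ms (2)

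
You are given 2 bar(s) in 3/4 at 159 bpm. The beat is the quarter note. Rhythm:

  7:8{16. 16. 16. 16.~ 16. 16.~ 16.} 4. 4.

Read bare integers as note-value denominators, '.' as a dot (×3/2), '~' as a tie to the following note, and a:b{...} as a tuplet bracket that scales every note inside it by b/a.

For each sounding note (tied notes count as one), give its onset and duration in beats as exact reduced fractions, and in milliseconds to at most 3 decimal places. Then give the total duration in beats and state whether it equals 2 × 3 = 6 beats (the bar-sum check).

1) 0.0ms=0b +161.725ms=3/7b
2) 161.725ms=3/7b +161.725ms=3/7b
3) 323.45ms=6/7b +161.725ms=3/7b
4) 485.175ms=9/7b +323.45ms=6/7b
5) 808.625ms=15/7b +323.45ms=6/7b
6) 1132.075ms=3b +566.038ms=3/2b
7) 1698.113ms=9/2b +566.038ms=3/2b
Σ=6b of 6 (159bpm 3/4) — PASS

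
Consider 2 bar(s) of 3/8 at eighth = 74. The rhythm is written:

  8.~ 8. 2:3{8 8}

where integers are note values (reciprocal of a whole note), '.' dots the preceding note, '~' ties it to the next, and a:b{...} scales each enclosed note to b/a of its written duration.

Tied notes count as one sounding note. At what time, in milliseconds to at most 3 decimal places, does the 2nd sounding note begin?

1. 0.0ms @ 0 + 2432.432ms (3)
2. 2432.432ms @ 3 + 1216.216ms (3/2)
3. 3648.649ms @ 9/2 + 1216.216ms (3/2)

note 2 onset = 3b = 2432.432ms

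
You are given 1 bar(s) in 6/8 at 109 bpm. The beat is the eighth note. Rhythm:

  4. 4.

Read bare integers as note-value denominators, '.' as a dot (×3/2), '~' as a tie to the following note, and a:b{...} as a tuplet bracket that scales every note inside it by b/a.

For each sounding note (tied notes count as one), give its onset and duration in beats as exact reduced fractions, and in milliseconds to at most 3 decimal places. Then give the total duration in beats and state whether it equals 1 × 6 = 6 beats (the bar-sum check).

1) 0.0ms=0b +1651.376ms=3b
2) 1651.376ms=3b +1651.376ms=3b
Σ=6b of 6 (109bpm 6/8) — PASS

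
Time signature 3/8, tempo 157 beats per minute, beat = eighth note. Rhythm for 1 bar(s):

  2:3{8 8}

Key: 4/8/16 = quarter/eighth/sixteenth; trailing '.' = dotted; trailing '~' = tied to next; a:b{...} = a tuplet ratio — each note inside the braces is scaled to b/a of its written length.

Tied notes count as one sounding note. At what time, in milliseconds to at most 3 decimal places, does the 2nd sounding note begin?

note 2 onset = 3/2b = 573.248ms

1. 0.0ms @ 0 + 573.248ms (3/2)
2. 573.248ms @ 3/2 + 573.248ms (3/2)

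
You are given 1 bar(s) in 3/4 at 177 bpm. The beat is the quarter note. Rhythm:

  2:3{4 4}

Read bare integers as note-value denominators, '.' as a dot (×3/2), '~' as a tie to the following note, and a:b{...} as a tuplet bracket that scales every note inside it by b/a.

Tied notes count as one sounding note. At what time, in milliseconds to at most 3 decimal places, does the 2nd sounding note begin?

1. 0.0ms @ 0 + 508.475ms (3/2)
2. 508.475ms @ 3/2 + 508.475ms (3/2)

note 2 onset = 3/2b = 508.475ms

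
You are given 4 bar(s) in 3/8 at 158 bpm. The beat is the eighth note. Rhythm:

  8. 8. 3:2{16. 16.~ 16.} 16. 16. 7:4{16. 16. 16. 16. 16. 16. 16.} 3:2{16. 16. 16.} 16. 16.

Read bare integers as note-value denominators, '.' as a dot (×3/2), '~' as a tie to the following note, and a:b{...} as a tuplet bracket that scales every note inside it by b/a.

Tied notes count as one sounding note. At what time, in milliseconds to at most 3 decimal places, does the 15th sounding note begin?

note 15 onset = 19/2b = 3607.595ms

1. 0.0ms @ 0 + 569.62ms (3/2)
2. 569.62ms @ 3/2 + 569.62ms (3/2)
3. 1139.241ms @ 3 + 189.873ms (1/2)
4. 1329.114ms @ 7/2 + 379.747ms (1)
5. 1708.861ms @ 9/2 + 284.81ms (3/4)
6. 1993.671ms @ 21/4 + 284.81ms (3/4)
7. 2278.481ms @ 6 + 162.749ms (3/7)
8. 2441.23ms @ 45/7 + 162.749ms (3/7)
9. 2603.978ms @ 48/7 + 162.749ms (3/7)
10. 2766.727ms @ 51/7 + 162.749ms (3/7)
11. 2929.476ms @ 54/7 + 162.749ms (3/7)
12. 3092.224ms @ 57/7 + 162.749ms (3/7)
13. 3254.973ms @ 60/7 + 162.749ms (3/7)
14. 3417.722ms @ 9 + 189.873ms (1/2)
15. 3607.595ms @ 19/2 + 189.873ms (1/2)
16. 3797.468ms @ 10 + 189.873ms (1/2)
17. 3987.342ms @ 21/2 + 284.81ms (3/4)
18. 4272.152ms @ 45/4 + 284.81ms (3/4)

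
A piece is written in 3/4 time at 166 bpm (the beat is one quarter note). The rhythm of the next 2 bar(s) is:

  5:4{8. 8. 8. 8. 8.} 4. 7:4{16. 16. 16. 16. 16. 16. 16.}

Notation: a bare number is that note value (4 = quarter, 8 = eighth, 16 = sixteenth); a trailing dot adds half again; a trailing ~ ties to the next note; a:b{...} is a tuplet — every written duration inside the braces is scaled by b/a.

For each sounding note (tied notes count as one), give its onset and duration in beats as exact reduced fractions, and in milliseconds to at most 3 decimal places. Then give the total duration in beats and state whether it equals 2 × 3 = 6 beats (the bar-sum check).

1) 0.0ms=0b +216.867ms=3/5b
2) 216.867ms=3/5b +216.867ms=3/5b
3) 433.735ms=6/5b +216.867ms=3/5b
4) 650.602ms=9/5b +216.867ms=3/5b
5) 867.47ms=12/5b +216.867ms=3/5b
6) 1084.337ms=3b +542.169ms=3/2b
7) 1626.506ms=9/2b +77.453ms=3/14b
8) 1703.959ms=33/7b +77.453ms=3/14b
9) 1781.411ms=69/14b +77.453ms=3/14b
10) 1858.864ms=36/7b +77.453ms=3/14b
11) 1936.317ms=75/14b +77.453ms=3/14b
12) 2013.769ms=39/7b +77.453ms=3/14b
13) 2091.222ms=81/14b +77.453ms=3/14b
Σ=6b of 6 (166bpm 3/4) — PASS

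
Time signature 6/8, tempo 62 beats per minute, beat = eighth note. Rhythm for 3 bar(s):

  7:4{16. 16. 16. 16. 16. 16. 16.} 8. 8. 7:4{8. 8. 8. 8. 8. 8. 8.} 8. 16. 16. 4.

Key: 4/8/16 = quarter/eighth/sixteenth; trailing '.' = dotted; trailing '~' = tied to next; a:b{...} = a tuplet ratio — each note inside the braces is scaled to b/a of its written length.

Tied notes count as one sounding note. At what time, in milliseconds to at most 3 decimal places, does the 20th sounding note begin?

note 20 onset = 15b = 14516.129ms

1. 0.0ms @ 0 + 414.747ms (3/7)
2. 414.747ms @ 3/7 + 414.747ms (3/7)
3. 829.493ms @ 6/7 + 414.747ms (3/7)
4. 1244.24ms @ 9/7 + 414.747ms (3/7)
5. 1658.986ms @ 12/7 + 414.747ms (3/7)
6. 2073.733ms @ 15/7 + 414.747ms (3/7)
7. 2488.479ms @ 18/7 + 414.747ms (3/7)
8. 2903.226ms @ 3 + 1451.613ms (3/2)
9. 4354.839ms @ 9/2 + 1451.613ms (3/2)
10. 5806.452ms @ 6 + 829.493ms (6/7)
11. 6635.945ms @ 48/7 + 829.493ms (6/7)
12. 7465.438ms @ 54/7 + 829.493ms (6/7)
13. 8294.931ms @ 60/7 + 829.493ms (6/7)
14. 9124.424ms @ 66/7 + 829.493ms (6/7)
15. 9953.917ms @ 72/7 + 829.493ms (6/7)
16. 10783.41ms @ 78/7 + 829.493ms (6/7)
17. 11612.903ms @ 12 + 1451.613ms (3/2)
18. 13064.516ms @ 27/2 + 725.806ms (3/4)
19. 13790.323ms @ 57/4 + 725.806ms (3/4)
20. 14516.129ms @ 15 + 2903.226ms (3)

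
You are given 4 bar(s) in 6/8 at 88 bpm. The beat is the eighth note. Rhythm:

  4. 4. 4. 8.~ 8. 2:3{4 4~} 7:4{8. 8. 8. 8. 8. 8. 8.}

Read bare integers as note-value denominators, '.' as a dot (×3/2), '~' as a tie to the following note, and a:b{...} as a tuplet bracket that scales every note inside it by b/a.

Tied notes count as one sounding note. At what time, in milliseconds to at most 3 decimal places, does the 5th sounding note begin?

1. 0.0ms @ 0 + 2045.455ms (3)
2. 2045.455ms @ 3 + 2045.455ms (3)
3. 4090.909ms @ 6 + 2045.455ms (3)
4. 6136.364ms @ 9 + 2045.455ms (3)
5. 8181.818ms @ 12 + 2045.455ms (3)
6. 10227.273ms @ 15 + 2629.87ms (27/7)
7. 12857.143ms @ 132/7 + 584.416ms (6/7)
8. 13441.558ms @ 138/7 + 584.416ms (6/7)
9. 14025.974ms @ 144/7 + 584.416ms (6/7)
10. 14610.39ms @ 150/7 + 584.416ms (6/7)
11. 15194.805ms @ 156/7 + 584.416ms (6/7)
12. 15779.221ms @ 162/7 + 584.416ms (6/7)

note 5 onset = 12b = 8181.818ms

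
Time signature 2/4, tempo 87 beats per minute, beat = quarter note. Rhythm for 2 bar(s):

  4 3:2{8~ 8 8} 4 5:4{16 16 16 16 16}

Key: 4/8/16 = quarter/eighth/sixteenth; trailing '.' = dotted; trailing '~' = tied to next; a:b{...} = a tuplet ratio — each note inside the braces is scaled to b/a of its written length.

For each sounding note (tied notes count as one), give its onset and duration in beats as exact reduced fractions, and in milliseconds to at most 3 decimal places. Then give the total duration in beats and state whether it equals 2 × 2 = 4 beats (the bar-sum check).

1) 0.0ms=0b +689.655ms=1b
2) 689.655ms=1b +459.77ms=2/3b
3) 1149.425ms=5/3b +229.885ms=1/3b
4) 1379.31ms=2b +689.655ms=1b
5) 2068.966ms=3b +137.931ms=1/5b
6) 2206.897ms=16/5b +137.931ms=1/5b
7) 2344.828ms=17/5b +137.931ms=1/5b
8) 2482.759ms=18/5b +137.931ms=1/5b
9) 2620.69ms=19/5b +137.931ms=1/5b
Σ=4b of 4 (87bpm 2/4) — PASS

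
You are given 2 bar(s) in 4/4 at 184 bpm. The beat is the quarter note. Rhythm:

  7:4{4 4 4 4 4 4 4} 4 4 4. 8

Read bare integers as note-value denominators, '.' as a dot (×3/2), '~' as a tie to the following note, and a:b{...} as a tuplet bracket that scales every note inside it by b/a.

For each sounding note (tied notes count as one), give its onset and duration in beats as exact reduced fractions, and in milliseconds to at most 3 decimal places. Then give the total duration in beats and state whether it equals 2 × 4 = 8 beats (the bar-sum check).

1) 0.0ms=0b +186.335ms=4/7b
2) 186.335ms=4/7b +186.335ms=4/7b
3) 372.671ms=8/7b +186.335ms=4/7b
4) 559.006ms=12/7b +186.335ms=4/7b
5) 745.342ms=16/7b +186.335ms=4/7b
6) 931.677ms=20/7b +186.335ms=4/7b
7) 1118.012ms=24/7b +186.335ms=4/7b
8) 1304.348ms=4b +326.087ms=1b
9) 1630.435ms=5b +326.087ms=1b
10) 1956.522ms=6b +489.13ms=3/2b
11) 2445.652ms=15/2b +163.043ms=1/2b
Σ=8b of 8 (184bpm 4/4) — PASS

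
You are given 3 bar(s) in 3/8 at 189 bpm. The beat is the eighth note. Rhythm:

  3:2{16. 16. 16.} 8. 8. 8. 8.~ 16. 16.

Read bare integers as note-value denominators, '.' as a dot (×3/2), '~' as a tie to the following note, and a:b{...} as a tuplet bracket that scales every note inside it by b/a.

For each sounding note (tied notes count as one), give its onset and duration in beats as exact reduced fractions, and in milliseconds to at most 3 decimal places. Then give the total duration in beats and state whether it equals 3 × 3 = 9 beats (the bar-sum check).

1) 0.0ms=0b +158.73ms=1/2b
2) 158.73ms=1/2b +158.73ms=1/2b
3) 317.46ms=1b +158.73ms=1/2b
4) 476.19ms=3/2b +476.19ms=3/2b
5) 952.381ms=3b +476.19ms=3/2b
6) 1428.571ms=9/2b +476.19ms=3/2b
7) 1904.762ms=6b +714.286ms=9/4b
8) 2619.048ms=33/4b +238.095ms=3/4b
Σ=9b of 9 (189bpm 3/8) — PASS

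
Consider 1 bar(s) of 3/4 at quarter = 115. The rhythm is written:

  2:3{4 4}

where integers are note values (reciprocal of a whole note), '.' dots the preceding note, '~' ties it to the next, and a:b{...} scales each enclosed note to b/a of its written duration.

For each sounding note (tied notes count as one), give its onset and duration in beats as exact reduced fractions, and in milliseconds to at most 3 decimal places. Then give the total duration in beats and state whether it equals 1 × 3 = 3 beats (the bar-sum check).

1) 0.0ms=0b +782.609ms=3/2b
2) 782.609ms=3/2b +782.609ms=3/2b
Σ=3b of 3 (115bpm 3/4) — PASS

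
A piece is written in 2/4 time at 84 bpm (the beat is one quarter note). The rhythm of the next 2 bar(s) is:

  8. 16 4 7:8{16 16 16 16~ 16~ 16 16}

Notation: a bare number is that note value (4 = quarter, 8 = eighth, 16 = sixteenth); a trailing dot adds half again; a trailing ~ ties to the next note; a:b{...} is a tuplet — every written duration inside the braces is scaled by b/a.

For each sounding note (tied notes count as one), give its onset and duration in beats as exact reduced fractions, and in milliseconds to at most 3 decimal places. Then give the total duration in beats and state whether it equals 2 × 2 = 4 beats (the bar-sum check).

1) 0.0ms=0b +535.714ms=3/4b
2) 535.714ms=3/4b +178.571ms=1/4b
3) 714.286ms=1b +714.286ms=1b
4) 1428.571ms=2b +204.082ms=2/7b
5) 1632.653ms=16/7b +204.082ms=2/7b
6) 1836.735ms=18/7b +204.082ms=2/7b
7) 2040.816ms=20/7b +612.245ms=6/7b
8) 2653.061ms=26/7b +204.082ms=2/7b
Σ=4b of 4 (84bpm 2/4) — PASS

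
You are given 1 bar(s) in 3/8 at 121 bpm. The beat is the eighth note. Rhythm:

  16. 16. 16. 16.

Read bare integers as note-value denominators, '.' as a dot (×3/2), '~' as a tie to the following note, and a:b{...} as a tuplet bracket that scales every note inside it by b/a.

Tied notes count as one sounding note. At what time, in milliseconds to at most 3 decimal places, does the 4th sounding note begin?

note 4 onset = 9/4b = 1115.702ms

1. 0.0ms @ 0 + 371.901ms (3/4)
2. 371.901ms @ 3/4 + 371.901ms (3/4)
3. 743.802ms @ 3/2 + 371.901ms (3/4)
4. 1115.702ms @ 9/4 + 371.901ms (3/4)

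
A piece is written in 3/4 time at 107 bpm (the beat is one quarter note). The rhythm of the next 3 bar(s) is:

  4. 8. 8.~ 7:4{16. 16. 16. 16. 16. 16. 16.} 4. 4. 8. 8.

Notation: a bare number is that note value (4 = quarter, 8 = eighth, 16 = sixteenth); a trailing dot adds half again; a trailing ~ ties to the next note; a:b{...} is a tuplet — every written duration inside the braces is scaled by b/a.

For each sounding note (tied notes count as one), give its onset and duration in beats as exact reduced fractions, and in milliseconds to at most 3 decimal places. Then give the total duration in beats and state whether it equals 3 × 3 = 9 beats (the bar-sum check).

1) 0.0ms=0b +841.121ms=3/2b
2) 841.121ms=3/2b +420.561ms=3/4b
3) 1261.682ms=9/4b +540.721ms=27/28b
4) 1802.403ms=45/14b +120.16ms=3/14b
5) 1922.563ms=24/7b +120.16ms=3/14b
6) 2042.724ms=51/14b +120.16ms=3/14b
7) 2162.884ms=27/7b +120.16ms=3/14b
8) 2283.044ms=57/14b +120.16ms=3/14b
9) 2403.204ms=30/7b +120.16ms=3/14b
10) 2523.364ms=9/2b +841.121ms=3/2b
11) 3364.486ms=6b +841.121ms=3/2b
12) 4205.607ms=15/2b +420.561ms=3/4b
13) 4626.168ms=33/4b +420.561ms=3/4b
Σ=9b of 9 (107bpm 3/4) — PASS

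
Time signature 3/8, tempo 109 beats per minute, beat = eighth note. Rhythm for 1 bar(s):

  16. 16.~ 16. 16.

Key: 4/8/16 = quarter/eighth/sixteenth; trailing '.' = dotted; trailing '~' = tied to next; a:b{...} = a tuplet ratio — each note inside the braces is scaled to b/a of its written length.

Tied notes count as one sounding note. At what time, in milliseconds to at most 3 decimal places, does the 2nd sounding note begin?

note 2 onset = 3/4b = 412.844ms

1. 0.0ms @ 0 + 412.844ms (3/4)
2. 412.844ms @ 3/4 + 825.688ms (3/2)
3. 1238.532ms @ 9/4 + 412.844ms (3/4)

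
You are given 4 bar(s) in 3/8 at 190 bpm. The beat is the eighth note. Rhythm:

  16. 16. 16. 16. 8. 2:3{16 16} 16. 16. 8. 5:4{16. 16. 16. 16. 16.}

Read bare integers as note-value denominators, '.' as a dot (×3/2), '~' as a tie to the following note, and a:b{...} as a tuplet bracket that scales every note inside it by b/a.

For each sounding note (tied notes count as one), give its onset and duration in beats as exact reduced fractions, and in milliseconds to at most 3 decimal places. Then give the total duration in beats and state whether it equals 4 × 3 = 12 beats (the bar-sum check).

1) 0.0ms=0b +236.842ms=3/4b
2) 236.842ms=3/4b +236.842ms=3/4b
3) 473.684ms=3/2b +236.842ms=3/4b
4) 710.526ms=9/4b +236.842ms=3/4b
5) 947.368ms=3b +473.684ms=3/2b
6) 1421.053ms=9/2b +236.842ms=3/4b
7) 1657.895ms=21/4b +236.842ms=3/4b
8) 1894.737ms=6b +236.842ms=3/4b
9) 2131.579ms=27/4b +236.842ms=3/4b
10) 2368.421ms=15/2b +473.684ms=3/2b
11) 2842.105ms=9b +189.474ms=3/5b
12) 3031.579ms=48/5b +189.474ms=3/5b
13) 3221.053ms=51/5b +189.474ms=3/5b
14) 3410.526ms=54/5b +189.474ms=3/5b
15) 3600.0ms=57/5b +189.474ms=3/5b
Σ=12b of 12 (190bpm 3/8) — PASS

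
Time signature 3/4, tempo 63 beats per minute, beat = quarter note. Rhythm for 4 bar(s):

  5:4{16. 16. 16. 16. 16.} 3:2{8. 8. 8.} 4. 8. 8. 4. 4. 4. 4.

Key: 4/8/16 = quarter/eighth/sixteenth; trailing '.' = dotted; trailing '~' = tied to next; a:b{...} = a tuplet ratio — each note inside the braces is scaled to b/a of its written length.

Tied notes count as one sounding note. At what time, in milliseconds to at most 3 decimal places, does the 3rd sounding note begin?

1. 0.0ms @ 0 + 285.714ms (3/10)
2. 285.714ms @ 3/10 + 285.714ms (3/10)
3. 571.429ms @ 3/5 + 285.714ms (3/10)
4. 857.143ms @ 9/10 + 285.714ms (3/10)
5. 1142.857ms @ 6/5 + 285.714ms (3/10)
6. 1428.571ms @ 3/2 + 476.19ms (1/2)
7. 1904.762ms @ 2 + 476.19ms (1/2)
8. 2380.952ms @ 5/2 + 476.19ms (1/2)
9. 2857.143ms @ 3 + 1428.571ms (3/2)
10. 4285.714ms @ 9/2 + 714.286ms (3/4)
11. 5000.0ms @ 21/4 + 714.286ms (3/4)
12. 5714.286ms @ 6 + 1428.571ms (3/2)
13. 7142.857ms @ 15/2 + 1428.571ms (3/2)
14. 8571.429ms @ 9 + 1428.571ms (3/2)
15. 10000.0ms @ 21/2 + 1428.571ms (3/2)

note 3 onset = 3/5b = 571.429ms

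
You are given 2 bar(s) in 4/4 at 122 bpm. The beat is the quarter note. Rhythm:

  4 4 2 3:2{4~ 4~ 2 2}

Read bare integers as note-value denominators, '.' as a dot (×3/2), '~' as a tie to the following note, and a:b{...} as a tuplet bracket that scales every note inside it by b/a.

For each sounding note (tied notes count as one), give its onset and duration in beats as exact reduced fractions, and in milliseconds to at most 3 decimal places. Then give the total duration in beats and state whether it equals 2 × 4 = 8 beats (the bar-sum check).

1) 0.0ms=0b +491.803ms=1b
2) 491.803ms=1b +491.803ms=1b
3) 983.607ms=2b +983.607ms=2b
4) 1967.213ms=4b +1311.475ms=8/3b
5) 3278.689ms=20/3b +655.738ms=4/3b
Σ=8b of 8 (122bpm 4/4) — PASS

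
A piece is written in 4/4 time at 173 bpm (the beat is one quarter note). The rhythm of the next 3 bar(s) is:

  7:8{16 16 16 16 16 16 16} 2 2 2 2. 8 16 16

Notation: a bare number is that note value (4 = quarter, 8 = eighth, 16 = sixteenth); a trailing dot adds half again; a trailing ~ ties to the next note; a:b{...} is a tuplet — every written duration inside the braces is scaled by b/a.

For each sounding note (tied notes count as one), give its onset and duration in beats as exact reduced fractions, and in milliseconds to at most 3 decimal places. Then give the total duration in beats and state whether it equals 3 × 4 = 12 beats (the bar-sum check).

1) 0.0ms=0b +99.092ms=2/7b
2) 99.092ms=2/7b +99.092ms=2/7b
3) 198.183ms=4/7b +99.092ms=2/7b
4) 297.275ms=6/7b +99.092ms=2/7b
5) 396.367ms=8/7b +99.092ms=2/7b
6) 495.458ms=10/7b +99.092ms=2/7b
7) 594.55ms=12/7b +99.092ms=2/7b
8) 693.642ms=2b +693.642ms=2b
9) 1387.283ms=4b +693.642ms=2b
10) 2080.925ms=6b +693.642ms=2b
11) 2774.566ms=8b +1040.462ms=3b
12) 3815.029ms=11b +173.41ms=1/2b
13) 3988.439ms=23/2b +86.705ms=1/4b
14) 4075.145ms=47/4b +86.705ms=1/4b
Σ=12b of 12 (173bpm 4/4) — PASS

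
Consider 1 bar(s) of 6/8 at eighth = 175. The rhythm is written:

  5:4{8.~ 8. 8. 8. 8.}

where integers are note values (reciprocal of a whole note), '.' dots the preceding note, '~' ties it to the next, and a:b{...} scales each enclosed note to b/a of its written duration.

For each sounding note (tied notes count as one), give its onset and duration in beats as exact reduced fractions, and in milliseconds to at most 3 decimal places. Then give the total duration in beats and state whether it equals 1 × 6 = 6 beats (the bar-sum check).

1) 0.0ms=0b +822.857ms=12/5b
2) 822.857ms=12/5b +411.429ms=6/5b
3) 1234.286ms=18/5b +411.429ms=6/5b
4) 1645.714ms=24/5b +411.429ms=6/5b
Σ=6b of 6 (175bpm 6/8) — PASS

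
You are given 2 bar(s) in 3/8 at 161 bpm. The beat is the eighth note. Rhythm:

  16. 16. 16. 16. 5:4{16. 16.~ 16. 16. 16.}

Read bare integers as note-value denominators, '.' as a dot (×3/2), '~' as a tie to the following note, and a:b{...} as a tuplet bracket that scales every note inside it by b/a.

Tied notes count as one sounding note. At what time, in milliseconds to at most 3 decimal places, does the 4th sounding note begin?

note 4 onset = 9/4b = 838.509ms

1. 0.0ms @ 0 + 279.503ms (3/4)
2. 279.503ms @ 3/4 + 279.503ms (3/4)
3. 559.006ms @ 3/2 + 279.503ms (3/4)
4. 838.509ms @ 9/4 + 279.503ms (3/4)
5. 1118.012ms @ 3 + 223.602ms (3/5)
6. 1341.615ms @ 18/5 + 447.205ms (6/5)
7. 1788.82ms @ 24/5 + 223.602ms (3/5)
8. 2012.422ms @ 27/5 + 223.602ms (3/5)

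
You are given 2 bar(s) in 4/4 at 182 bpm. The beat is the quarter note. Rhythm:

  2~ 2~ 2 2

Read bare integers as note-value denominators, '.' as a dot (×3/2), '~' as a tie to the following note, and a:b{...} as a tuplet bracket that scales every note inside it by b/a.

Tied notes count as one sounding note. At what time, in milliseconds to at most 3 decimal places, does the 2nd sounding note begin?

1. 0.0ms @ 0 + 1978.022ms (6)
2. 1978.022ms @ 6 + 659.341ms (2)

note 2 onset = 6b = 1978.022ms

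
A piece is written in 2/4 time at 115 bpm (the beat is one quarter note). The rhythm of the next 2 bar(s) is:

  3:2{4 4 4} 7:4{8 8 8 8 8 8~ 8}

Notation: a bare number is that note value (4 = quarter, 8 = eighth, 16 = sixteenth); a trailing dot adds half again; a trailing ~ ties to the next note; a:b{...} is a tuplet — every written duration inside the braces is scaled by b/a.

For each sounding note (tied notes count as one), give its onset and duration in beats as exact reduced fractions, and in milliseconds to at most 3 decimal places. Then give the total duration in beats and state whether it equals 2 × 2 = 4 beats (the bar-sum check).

1) 0.0ms=0b +347.826ms=2/3b
2) 347.826ms=2/3b +347.826ms=2/3b
3) 695.652ms=4/3b +347.826ms=2/3b
4) 1043.478ms=2b +149.068ms=2/7b
5) 1192.547ms=16/7b +149.068ms=2/7b
6) 1341.615ms=18/7b +149.068ms=2/7b
7) 1490.683ms=20/7b +149.068ms=2/7b
8) 1639.752ms=22/7b +149.068ms=2/7b
9) 1788.82ms=24/7b +298.137ms=4/7b
Σ=4b of 4 (115bpm 2/4) — PASS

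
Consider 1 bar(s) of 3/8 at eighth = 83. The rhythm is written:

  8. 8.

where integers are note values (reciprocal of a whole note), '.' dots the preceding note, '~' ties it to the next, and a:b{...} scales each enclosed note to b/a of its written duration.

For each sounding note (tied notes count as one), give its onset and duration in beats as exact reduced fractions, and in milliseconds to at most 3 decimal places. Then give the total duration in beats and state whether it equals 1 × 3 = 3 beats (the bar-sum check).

1) 0.0ms=0b +1084.337ms=3/2b
2) 1084.337ms=3/2b +1084.337ms=3/2b
Σ=3b of 3 (83bpm 3/8) — PASS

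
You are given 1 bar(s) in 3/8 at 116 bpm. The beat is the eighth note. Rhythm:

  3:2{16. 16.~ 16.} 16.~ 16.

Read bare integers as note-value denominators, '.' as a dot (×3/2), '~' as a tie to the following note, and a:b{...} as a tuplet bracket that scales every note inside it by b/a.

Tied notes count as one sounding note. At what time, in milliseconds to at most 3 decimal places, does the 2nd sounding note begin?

note 2 onset = 1/2b = 258.621ms

1. 0.0ms @ 0 + 258.621ms (1/2)
2. 258.621ms @ 1/2 + 517.241ms (1)
3. 775.862ms @ 3/2 + 775.862ms (3/2)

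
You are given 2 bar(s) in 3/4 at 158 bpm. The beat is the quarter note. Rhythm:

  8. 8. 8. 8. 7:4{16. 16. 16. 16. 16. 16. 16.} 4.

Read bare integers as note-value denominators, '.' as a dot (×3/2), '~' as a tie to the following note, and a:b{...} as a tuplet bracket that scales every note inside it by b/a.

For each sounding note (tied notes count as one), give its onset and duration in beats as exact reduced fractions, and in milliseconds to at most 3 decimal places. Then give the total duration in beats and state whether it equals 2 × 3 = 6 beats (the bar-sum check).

1) 0.0ms=0b +284.81ms=3/4b
2) 284.81ms=3/4b +284.81ms=3/4b
3) 569.62ms=3/2b +284.81ms=3/4b
4) 854.43ms=9/4b +284.81ms=3/4b
5) 1139.241ms=3b +81.374ms=3/14b
6) 1220.615ms=45/14b +81.374ms=3/14b
7) 1301.989ms=24/7b +81.374ms=3/14b
8) 1383.363ms=51/14b +81.374ms=3/14b
9) 1464.738ms=27/7b +81.374ms=3/14b
10) 1546.112ms=57/14b +81.374ms=3/14b
11) 1627.486ms=30/7b +81.374ms=3/14b
12) 1708.861ms=9/2b +569.62ms=3/2b
Σ=6b of 6 (158bpm 3/4) — PASS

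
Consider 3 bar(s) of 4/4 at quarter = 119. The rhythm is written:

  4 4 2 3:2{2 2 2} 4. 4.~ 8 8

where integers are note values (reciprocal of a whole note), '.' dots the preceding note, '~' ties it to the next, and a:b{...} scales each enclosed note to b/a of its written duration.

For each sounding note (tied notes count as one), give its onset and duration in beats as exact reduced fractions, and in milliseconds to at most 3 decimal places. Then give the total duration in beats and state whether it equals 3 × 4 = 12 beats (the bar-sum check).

1) 0.0ms=0b +504.202ms=1b
2) 504.202ms=1b +504.202ms=1b
3) 1008.403ms=2b +1008.403ms=2b
4) 2016.807ms=4b +672.269ms=4/3b
5) 2689.076ms=16/3b +672.269ms=4/3b
6) 3361.345ms=20/3b +672.269ms=4/3b
7) 4033.613ms=8b +756.303ms=3/2b
8) 4789.916ms=19/2b +1008.403ms=2b
9) 5798.319ms=23/2b +252.101ms=1/2b
Σ=12b of 12 (119bpm 4/4) — PASS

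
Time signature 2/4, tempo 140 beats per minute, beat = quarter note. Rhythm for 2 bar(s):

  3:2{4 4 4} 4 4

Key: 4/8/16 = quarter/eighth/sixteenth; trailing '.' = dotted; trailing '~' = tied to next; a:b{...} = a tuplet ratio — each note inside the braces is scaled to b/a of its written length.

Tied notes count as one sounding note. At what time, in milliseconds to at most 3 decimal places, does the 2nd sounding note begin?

note 2 onset = 2/3b = 285.714ms

1. 0.0ms @ 0 + 285.714ms (2/3)
2. 285.714ms @ 2/3 + 285.714ms (2/3)
3. 571.429ms @ 4/3 + 285.714ms (2/3)
4. 857.143ms @ 2 + 428.571ms (1)
5. 1285.714ms @ 3 + 428.571ms (1)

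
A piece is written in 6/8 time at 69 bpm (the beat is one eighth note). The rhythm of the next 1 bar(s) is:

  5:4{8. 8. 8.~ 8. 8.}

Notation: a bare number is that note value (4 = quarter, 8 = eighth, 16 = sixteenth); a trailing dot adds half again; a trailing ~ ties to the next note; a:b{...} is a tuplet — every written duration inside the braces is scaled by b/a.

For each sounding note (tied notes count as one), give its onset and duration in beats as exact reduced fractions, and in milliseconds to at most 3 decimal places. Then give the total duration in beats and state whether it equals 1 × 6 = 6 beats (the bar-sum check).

1) 0.0ms=0b +1043.478ms=6/5b
2) 1043.478ms=6/5b +1043.478ms=6/5b
3) 2086.957ms=12/5b +2086.957ms=12/5b
4) 4173.913ms=24/5b +1043.478ms=6/5b
Σ=6b of 6 (69bpm 6/8) — PASS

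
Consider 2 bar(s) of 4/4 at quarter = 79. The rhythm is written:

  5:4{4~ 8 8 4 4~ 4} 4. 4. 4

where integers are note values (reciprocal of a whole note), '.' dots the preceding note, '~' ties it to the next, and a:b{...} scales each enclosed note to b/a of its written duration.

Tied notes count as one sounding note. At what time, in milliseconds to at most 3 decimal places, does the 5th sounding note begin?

1. 0.0ms @ 0 + 911.392ms (6/5)
2. 911.392ms @ 6/5 + 303.797ms (2/5)
3. 1215.19ms @ 8/5 + 607.595ms (4/5)
4. 1822.785ms @ 12/5 + 1215.19ms (8/5)
5. 3037.975ms @ 4 + 1139.241ms (3/2)
6. 4177.215ms @ 11/2 + 1139.241ms (3/2)
7. 5316.456ms @ 7 + 759.494ms (1)

note 5 onset = 4b = 3037.975ms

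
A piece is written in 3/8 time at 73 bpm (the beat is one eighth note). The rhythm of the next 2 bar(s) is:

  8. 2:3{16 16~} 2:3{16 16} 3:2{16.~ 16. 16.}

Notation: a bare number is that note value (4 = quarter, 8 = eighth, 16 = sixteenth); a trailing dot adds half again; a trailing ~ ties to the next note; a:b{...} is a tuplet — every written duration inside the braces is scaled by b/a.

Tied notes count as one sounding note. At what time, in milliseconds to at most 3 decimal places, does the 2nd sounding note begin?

note 2 onset = 3/2b = 1232.877ms

1. 0.0ms @ 0 + 1232.877ms (3/2)
2. 1232.877ms @ 3/2 + 616.438ms (3/4)
3. 1849.315ms @ 9/4 + 1232.877ms (3/2)
4. 3082.192ms @ 15/4 + 616.438ms (3/4)
5. 3698.63ms @ 9/2 + 821.918ms (1)
6. 4520.548ms @ 11/2 + 410.959ms (1/2)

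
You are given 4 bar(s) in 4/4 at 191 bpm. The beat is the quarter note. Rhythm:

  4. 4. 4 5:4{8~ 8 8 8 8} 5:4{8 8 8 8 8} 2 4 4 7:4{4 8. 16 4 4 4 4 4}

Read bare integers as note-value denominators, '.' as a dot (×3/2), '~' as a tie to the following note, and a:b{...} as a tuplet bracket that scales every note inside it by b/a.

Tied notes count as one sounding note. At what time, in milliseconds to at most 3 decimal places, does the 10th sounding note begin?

note 10 onset = 34/5b = 2136.126ms

1. 0.0ms @ 0 + 471.204ms (3/2)
2. 471.204ms @ 3/2 + 471.204ms (3/2)
3. 942.408ms @ 3 + 314.136ms (1)
4. 1256.545ms @ 4 + 251.309ms (4/5)
5. 1507.853ms @ 24/5 + 125.654ms (2/5)
6. 1633.508ms @ 26/5 + 125.654ms (2/5)
7. 1759.162ms @ 28/5 + 125.654ms (2/5)
8. 1884.817ms @ 6 + 125.654ms (2/5)
9. 2010.471ms @ 32/5 + 125.654ms (2/5)
10. 2136.126ms @ 34/5 + 125.654ms (2/5)
11. 2261.78ms @ 36/5 + 125.654ms (2/5)
12. 2387.435ms @ 38/5 + 125.654ms (2/5)
13. 2513.089ms @ 8 + 628.272ms (2)
14. 3141.361ms @ 10 + 314.136ms (1)
15. 3455.497ms @ 11 + 314.136ms (1)
16. 3769.634ms @ 12 + 179.506ms (4/7)
17. 3949.14ms @ 88/7 + 134.63ms (3/7)
18. 4083.77ms @ 13 + 44.877ms (1/7)
19. 4128.646ms @ 92/7 + 179.506ms (4/7)
20. 4308.153ms @ 96/7 + 179.506ms (4/7)
21. 4487.659ms @ 100/7 + 179.506ms (4/7)
22. 4667.165ms @ 104/7 + 179.506ms (4/7)
23. 4846.672ms @ 108/7 + 179.506ms (4/7)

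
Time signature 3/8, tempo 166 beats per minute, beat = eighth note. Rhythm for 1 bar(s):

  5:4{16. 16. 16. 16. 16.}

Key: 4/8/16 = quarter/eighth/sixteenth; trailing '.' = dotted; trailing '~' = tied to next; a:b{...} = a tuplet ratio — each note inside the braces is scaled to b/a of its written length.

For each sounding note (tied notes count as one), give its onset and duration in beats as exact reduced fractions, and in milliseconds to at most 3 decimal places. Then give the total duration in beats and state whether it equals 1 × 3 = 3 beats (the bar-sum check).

1) 0.0ms=0b +216.867ms=3/5b
2) 216.867ms=3/5b +216.867ms=3/5b
3) 433.735ms=6/5b +216.867ms=3/5b
4) 650.602ms=9/5b +216.867ms=3/5b
5) 867.47ms=12/5b +216.867ms=3/5b
Σ=3b of 3 (166bpm 3/8) — PASS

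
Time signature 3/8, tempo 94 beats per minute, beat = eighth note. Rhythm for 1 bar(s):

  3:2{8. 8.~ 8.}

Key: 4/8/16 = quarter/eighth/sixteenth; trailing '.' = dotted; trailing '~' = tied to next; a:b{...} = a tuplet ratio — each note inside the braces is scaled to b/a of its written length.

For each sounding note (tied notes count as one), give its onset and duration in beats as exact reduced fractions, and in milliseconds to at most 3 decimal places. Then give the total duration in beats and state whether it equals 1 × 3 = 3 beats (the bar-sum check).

1) 0.0ms=0b +638.298ms=1b
2) 638.298ms=1b +1276.596ms=2b
Σ=3b of 3 (94bpm 3/8) — PASS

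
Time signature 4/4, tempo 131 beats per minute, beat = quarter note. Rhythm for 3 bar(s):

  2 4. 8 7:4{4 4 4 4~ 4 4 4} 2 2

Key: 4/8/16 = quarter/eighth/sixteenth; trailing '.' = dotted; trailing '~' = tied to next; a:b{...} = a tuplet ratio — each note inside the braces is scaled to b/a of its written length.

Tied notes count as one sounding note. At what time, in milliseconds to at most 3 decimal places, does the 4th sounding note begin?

1. 0.0ms @ 0 + 916.031ms (2)
2. 916.031ms @ 2 + 687.023ms (3/2)
3. 1603.053ms @ 7/2 + 229.008ms (1/2)
4. 1832.061ms @ 4 + 261.723ms (4/7)
5. 2093.784ms @ 32/7 + 261.723ms (4/7)
6. 2355.507ms @ 36/7 + 261.723ms (4/7)
7. 2617.23ms @ 40/7 + 523.446ms (8/7)
8. 3140.676ms @ 48/7 + 261.723ms (4/7)
9. 3402.399ms @ 52/7 + 261.723ms (4/7)
10. 3664.122ms @ 8 + 916.031ms (2)
11. 4580.153ms @ 10 + 916.031ms (2)

note 4 onset = 4b = 1832.061ms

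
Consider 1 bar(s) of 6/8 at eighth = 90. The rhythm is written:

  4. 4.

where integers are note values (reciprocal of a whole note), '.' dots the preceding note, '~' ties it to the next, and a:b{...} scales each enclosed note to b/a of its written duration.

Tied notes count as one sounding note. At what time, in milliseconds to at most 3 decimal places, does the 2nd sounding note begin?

1. 0.0ms @ 0 + 2000.0ms (3)
2. 2000.0ms @ 3 + 2000.0ms (3)

note 2 onset = 3b = 2000.0ms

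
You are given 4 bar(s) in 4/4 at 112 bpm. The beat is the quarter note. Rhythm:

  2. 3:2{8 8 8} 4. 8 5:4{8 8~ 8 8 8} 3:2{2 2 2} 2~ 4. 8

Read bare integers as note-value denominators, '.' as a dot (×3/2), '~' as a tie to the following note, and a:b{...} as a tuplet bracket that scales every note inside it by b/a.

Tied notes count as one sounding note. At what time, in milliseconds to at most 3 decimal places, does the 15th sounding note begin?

1. 0.0ms @ 0 + 1607.143ms (3)
2. 1607.143ms @ 3 + 178.571ms (1/3)
3. 1785.714ms @ 10/3 + 178.571ms (1/3)
4. 1964.286ms @ 11/3 + 178.571ms (1/3)
5. 2142.857ms @ 4 + 803.571ms (3/2)
6. 2946.429ms @ 11/2 + 267.857ms (1/2)
7. 3214.286ms @ 6 + 214.286ms (2/5)
8. 3428.571ms @ 32/5 + 428.571ms (4/5)
9. 3857.143ms @ 36/5 + 214.286ms (2/5)
10. 4071.429ms @ 38/5 + 214.286ms (2/5)
11. 4285.714ms @ 8 + 714.286ms (4/3)
12. 5000.0ms @ 28/3 + 714.286ms (4/3)
13. 5714.286ms @ 32/3 + 714.286ms (4/3)
14. 6428.571ms @ 12 + 1875.0ms (7/2)
15. 8303.571ms @ 31/2 + 267.857ms (1/2)

note 15 onset = 31/2b = 8303.571ms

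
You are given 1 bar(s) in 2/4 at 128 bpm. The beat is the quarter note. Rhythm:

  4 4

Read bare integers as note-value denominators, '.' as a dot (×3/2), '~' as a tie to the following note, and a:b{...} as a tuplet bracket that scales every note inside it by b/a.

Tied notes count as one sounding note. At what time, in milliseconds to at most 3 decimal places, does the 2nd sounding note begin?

note 2 onset = 1b = 468.75ms

1. 0.0ms @ 0 + 468.75ms (1)
2. 468.75ms @ 1 + 468.75ms (1)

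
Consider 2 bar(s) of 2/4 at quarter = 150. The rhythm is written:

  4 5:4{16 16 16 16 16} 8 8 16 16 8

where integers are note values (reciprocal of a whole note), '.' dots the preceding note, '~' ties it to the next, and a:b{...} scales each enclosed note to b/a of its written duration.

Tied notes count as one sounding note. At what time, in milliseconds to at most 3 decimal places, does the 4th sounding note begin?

1. 0.0ms @ 0 + 400.0ms (1)
2. 400.0ms @ 1 + 80.0ms (1/5)
3. 480.0ms @ 6/5 + 80.0ms (1/5)
4. 560.0ms @ 7/5 + 80.0ms (1/5)
5. 640.0ms @ 8/5 + 80.0ms (1/5)
6. 720.0ms @ 9/5 + 80.0ms (1/5)
7. 800.0ms @ 2 + 200.0ms (1/2)
8. 1000.0ms @ 5/2 + 200.0ms (1/2)
9. 1200.0ms @ 3 + 100.0ms (1/4)
10. 1300.0ms @ 13/4 + 100.0ms (1/4)
11. 1400.0ms @ 7/2 + 200.0ms (1/2)

note 4 onset = 7/5b = 560.0ms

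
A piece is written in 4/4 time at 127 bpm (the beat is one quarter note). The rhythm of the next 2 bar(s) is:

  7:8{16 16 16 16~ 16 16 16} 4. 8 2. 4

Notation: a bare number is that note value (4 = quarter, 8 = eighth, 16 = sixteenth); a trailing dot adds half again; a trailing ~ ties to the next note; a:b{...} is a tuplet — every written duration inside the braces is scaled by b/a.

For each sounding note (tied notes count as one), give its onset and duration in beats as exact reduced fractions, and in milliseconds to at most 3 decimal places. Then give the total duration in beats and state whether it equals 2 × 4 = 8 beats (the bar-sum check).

1) 0.0ms=0b +134.983ms=2/7b
2) 134.983ms=2/7b +134.983ms=2/7b
3) 269.966ms=4/7b +134.983ms=2/7b
4) 404.949ms=6/7b +269.966ms=4/7b
5) 674.916ms=10/7b +134.983ms=2/7b
6) 809.899ms=12/7b +134.983ms=2/7b
7) 944.882ms=2b +708.661ms=3/2b
8) 1653.543ms=7/2b +236.22ms=1/2b
9) 1889.764ms=4b +1417.323ms=3b
10) 3307.087ms=7b +472.441ms=1b
Σ=8b of 8 (127bpm 4/4) — PASS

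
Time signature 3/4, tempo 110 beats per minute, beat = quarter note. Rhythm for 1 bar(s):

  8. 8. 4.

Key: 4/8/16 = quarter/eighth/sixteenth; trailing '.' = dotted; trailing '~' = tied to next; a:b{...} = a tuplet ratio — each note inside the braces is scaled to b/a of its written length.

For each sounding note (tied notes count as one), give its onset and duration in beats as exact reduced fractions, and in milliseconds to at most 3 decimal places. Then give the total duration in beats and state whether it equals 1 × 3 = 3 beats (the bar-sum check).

1) 0.0ms=0b +409.091ms=3/4b
2) 409.091ms=3/4b +409.091ms=3/4b
3) 818.182ms=3/2b +818.182ms=3/2b
Σ=3b of 3 (110bpm 3/4) — PASS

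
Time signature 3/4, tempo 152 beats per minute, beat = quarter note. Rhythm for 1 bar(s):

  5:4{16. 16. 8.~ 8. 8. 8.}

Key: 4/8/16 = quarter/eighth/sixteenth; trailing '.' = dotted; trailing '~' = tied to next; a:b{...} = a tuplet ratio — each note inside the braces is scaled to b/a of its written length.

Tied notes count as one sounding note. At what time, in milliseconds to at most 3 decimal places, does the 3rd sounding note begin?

note 3 onset = 3/5b = 236.842ms

1. 0.0ms @ 0 + 118.421ms (3/10)
2. 118.421ms @ 3/10 + 118.421ms (3/10)
3. 236.842ms @ 3/5 + 473.684ms (6/5)
4. 710.526ms @ 9/5 + 236.842ms (3/5)
5. 947.368ms @ 12/5 + 236.842ms (3/5)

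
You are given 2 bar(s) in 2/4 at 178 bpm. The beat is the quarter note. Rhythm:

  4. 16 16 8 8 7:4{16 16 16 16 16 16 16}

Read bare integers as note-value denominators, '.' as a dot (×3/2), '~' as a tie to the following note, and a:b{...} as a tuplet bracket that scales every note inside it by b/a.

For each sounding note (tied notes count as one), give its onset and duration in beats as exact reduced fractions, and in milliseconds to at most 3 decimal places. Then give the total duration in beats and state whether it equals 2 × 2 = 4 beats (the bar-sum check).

1) 0.0ms=0b +505.618ms=3/2b
2) 505.618ms=3/2b +84.27ms=1/4b
3) 589.888ms=7/4b +84.27ms=1/4b
4) 674.157ms=2b +168.539ms=1/2b
5) 842.697ms=5/2b +168.539ms=1/2b
6) 1011.236ms=3b +48.154ms=1/7b
7) 1059.39ms=22/7b +48.154ms=1/7b
8) 1107.544ms=23/7b +48.154ms=1/7b
9) 1155.698ms=24/7b +48.154ms=1/7b
10) 1203.852ms=25/7b +48.154ms=1/7b
11) 1252.006ms=26/7b +48.154ms=1/7b
12) 1300.161ms=27/7b +48.154ms=1/7b
Σ=4b of 4 (178bpm 2/4) — PASS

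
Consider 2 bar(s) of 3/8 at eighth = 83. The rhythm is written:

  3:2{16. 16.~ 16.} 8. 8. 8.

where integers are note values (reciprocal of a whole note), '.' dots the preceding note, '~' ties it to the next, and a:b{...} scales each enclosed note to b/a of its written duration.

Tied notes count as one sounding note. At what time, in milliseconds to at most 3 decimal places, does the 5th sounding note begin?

1. 0.0ms @ 0 + 361.446ms (1/2)
2. 361.446ms @ 1/2 + 722.892ms (1)
3. 1084.337ms @ 3/2 + 1084.337ms (3/2)
4. 2168.675ms @ 3 + 1084.337ms (3/2)
5. 3253.012ms @ 9/2 + 1084.337ms (3/2)

note 5 onset = 9/2b = 3253.012ms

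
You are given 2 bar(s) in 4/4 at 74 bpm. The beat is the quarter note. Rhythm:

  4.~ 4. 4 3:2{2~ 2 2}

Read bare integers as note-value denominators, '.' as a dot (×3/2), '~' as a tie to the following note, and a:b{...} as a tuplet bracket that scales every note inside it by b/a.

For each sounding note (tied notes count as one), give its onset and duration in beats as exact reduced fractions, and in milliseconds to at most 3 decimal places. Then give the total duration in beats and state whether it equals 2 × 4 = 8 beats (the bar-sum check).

1) 0.0ms=0b +2432.432ms=3b
2) 2432.432ms=3b +810.811ms=1b
3) 3243.243ms=4b +2162.162ms=8/3b
4) 5405.405ms=20/3b +1081.081ms=4/3b
Σ=8b of 8 (74bpm 4/4) — PASS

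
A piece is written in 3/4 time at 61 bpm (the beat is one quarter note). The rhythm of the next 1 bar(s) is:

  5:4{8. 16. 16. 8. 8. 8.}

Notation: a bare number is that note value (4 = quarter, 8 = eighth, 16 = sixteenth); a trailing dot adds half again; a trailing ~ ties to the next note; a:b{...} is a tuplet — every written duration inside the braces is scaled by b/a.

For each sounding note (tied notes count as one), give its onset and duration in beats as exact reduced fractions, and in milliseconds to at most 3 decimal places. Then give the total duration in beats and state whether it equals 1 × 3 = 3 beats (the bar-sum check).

1) 0.0ms=0b +590.164ms=3/5b
2) 590.164ms=3/5b +295.082ms=3/10b
3) 885.246ms=9/10b +295.082ms=3/10b
4) 1180.328ms=6/5b +590.164ms=3/5b
5) 1770.492ms=9/5b +590.164ms=3/5b
6) 2360.656ms=12/5b +590.164ms=3/5b
Σ=3b of 3 (61bpm 3/4) — PASS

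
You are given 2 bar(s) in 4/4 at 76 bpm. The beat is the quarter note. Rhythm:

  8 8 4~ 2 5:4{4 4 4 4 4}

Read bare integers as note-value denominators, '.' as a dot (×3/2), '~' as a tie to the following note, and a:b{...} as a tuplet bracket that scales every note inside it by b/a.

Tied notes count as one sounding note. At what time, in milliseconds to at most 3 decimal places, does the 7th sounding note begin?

1. 0.0ms @ 0 + 394.737ms (1/2)
2. 394.737ms @ 1/2 + 394.737ms (1/2)
3. 789.474ms @ 1 + 2368.421ms (3)
4. 3157.895ms @ 4 + 631.579ms (4/5)
5. 3789.474ms @ 24/5 + 631.579ms (4/5)
6. 4421.053ms @ 28/5 + 631.579ms (4/5)
7. 5052.632ms @ 32/5 + 631.579ms (4/5)
8. 5684.211ms @ 36/5 + 631.579ms (4/5)

note 7 onset = 32/5b = 5052.632ms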